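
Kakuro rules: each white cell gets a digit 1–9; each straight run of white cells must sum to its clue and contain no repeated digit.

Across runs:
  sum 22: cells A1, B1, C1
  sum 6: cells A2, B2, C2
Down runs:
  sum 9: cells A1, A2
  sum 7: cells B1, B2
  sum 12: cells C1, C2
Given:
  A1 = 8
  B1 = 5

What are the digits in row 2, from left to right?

6 in 3 cells must be {1,2,3}.
C1 = 22 − 13 = 9 completes the 22 across.
A2 = 9 − 8 = 1 completes the 9 down.
B2 = 7 − 5 = 2 completes the 7 down.
C2 = 6 − 3 = 3 completes the 6 across.

1, 2, 3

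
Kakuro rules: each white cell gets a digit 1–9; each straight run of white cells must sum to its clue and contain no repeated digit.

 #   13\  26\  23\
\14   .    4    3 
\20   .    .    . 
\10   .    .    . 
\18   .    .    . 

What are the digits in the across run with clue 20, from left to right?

3 8 9

R1C1 = 14 − 7 = 7 completes the 14 across.
R2C1 = 3: the only remaining digit allowed by both the 20 across and the 13 down.
Nothing is forced directly, so branch on R3C2, whose candidates are 5 or 6 or 7. If R3C2 = 6: that forces R2C2 = 9, R2C3 = 8, R3C1 = 1, after which R3C3 would have to be in {3} for the 10 across but in {5,7} for the 23 down — contradiction. If R3C2 = 7: that forces R2C2 = 9, R2C3 = 8, after which R3C3 would have to be in {1,2} for the 10 across but in {5,7} for the 23 down — contradiction. So R3C2 = 5.
Given what's placed, R3C3 must be 4 to fit the 10 across and 23 down.
R2C3 = 9: the only remaining digit allowed by both the 20 across and the 23 down.
R3C1 = 10 − 9 = 1 completes the 10 across.
R4C1 = 13 − 11 = 2 completes the 13 down.
R4C2 = 9: the only remaining digit allowed by both the 18 across and the 26 down.
R4C3 = 18 − 11 = 7 completes the 18 across.
R2C2 = 20 − 12 = 8 completes the 20 across.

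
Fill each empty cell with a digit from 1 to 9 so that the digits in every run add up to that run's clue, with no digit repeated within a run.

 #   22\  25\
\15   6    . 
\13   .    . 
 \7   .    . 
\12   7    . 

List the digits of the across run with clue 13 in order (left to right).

R1C2 = 15 − 6 = 9 completes the 15 across.
R4C2 = 12 − 7 = 5 completes the 12 across.
Nothing is forced directly, so branch on R3C2, whose candidates are 3 or 4. If R3C2 = 4: that forces R2C2 = 7, after which R3C1 would have to be in {3} for the 7 across but in {1,4,5,8} for the 22 down — contradiction. So R3C2 = 3.
R2C2 = 25 − 17 = 8 completes the 25 down.
R3C1 = 7 − 3 = 4 completes the 7 across.
R2C1 = 13 − 8 = 5 completes the 13 across.

5 8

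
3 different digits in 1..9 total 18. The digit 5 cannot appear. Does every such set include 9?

No

Counterexample: {3,7,8} sums to 18 under that restriction without using 9.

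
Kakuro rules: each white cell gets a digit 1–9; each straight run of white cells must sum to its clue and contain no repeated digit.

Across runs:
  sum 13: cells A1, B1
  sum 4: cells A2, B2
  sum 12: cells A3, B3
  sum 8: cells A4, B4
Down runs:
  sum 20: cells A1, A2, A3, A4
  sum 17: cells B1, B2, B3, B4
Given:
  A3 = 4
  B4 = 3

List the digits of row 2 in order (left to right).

3 1

4 in 2 cells must be {1,3}.
B2 = 1: the only remaining digit allowed by both the 4 across and the 17 down.
B3 = 12 − 4 = 8 completes the 12 across.
A4 = 8 − 3 = 5 completes the 8 across.
B1 = 17 − 12 = 5 completes the 17 down.
A2 = 4 − 1 = 3 completes the 4 across.
A1 = 13 − 5 = 8 completes the 13 across.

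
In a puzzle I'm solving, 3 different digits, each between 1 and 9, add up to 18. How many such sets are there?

7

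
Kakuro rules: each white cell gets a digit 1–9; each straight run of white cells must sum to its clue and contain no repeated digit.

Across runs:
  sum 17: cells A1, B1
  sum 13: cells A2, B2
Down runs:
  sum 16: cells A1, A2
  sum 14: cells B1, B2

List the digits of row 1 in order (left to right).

9, 8

17 in 2 cells must be {8,9}; 16 in 2 cells must be {7,9}.
The 17 across and the 16 down share only 9, so A1 = 9.
B1 = 17 − 9 = 8 completes the 17 across.
A2 = 16 − 9 = 7 completes the 16 down.
B2 = 13 − 7 = 6 completes the 13 across.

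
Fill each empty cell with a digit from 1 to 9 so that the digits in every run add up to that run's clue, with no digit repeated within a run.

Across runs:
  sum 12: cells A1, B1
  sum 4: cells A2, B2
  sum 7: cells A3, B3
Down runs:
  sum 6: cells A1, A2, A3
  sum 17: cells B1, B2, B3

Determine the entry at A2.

1

4 in 2 cells must be {1,3}; 6 in 3 cells must be {1,2,3}.
The 12 across and the 6 down share only 3, so A1 = 3.
B1 = 12 − 3 = 9 completes the 12 across.
Given what's placed, A2 must be 1 to fit the 4 across and 6 down.
B2 = 4 − 1 = 3 completes the 4 across.
A3 = 6 − 4 = 2 completes the 6 down.
B3 = 7 − 2 = 5 completes the 7 across.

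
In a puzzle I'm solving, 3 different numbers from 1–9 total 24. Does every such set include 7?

Yes

The only way to make 24 from 3 distinct digits is {7,8,9}, which contains 7.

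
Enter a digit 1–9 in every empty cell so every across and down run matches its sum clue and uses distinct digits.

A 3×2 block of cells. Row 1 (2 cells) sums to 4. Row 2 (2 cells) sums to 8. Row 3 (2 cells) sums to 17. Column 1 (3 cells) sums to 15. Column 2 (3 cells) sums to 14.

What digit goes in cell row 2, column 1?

6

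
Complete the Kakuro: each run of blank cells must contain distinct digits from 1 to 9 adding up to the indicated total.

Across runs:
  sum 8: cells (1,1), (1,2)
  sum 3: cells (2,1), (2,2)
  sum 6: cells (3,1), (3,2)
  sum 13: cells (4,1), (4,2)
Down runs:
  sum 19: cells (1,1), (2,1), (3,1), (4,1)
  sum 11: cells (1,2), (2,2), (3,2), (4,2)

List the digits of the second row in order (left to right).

3 in 2 cells must be {1,2}; 11 in 4 cells must be {1,2,3,5}.
Only 5 fits (4,2) under both its across sum 13 and down sum 11.
(4,1) = 13 − 5 = 8 completes the 13 across.
Nothing is forced directly, so branch on (2,1), whose candidates are 1 or 2. If (2,1) = 1: that forces (2,2) = 2, (3,1) = 4, after which (3,2) would have to be in {2} for the 6 across but in {1,3} for the 11 down — contradiction. So (2,1) = 2.
(2,2) = 3 − 2 = 1 completes the 3 across.

2 1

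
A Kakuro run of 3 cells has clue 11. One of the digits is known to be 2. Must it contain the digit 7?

Counterexample: {1,2,8} sums to 11 under that restriction without using 7.

No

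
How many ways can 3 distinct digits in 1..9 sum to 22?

3 distinct digits from 1–9 sum between 6 and 24.
Enumerating: {5,8,9}, {6,7,9}.

2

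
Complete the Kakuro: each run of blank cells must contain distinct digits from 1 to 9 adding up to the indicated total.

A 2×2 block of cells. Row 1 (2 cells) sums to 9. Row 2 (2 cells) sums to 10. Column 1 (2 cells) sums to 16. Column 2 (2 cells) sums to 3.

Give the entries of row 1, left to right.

7, 2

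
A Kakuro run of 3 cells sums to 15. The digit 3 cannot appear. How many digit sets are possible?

3 distinct digits from 1–9 sum between 6 and 24.
Dropping sets that contain 3.
Enumerating: {1,5,9}, {1,6,8}, {2,4,9}, {2,5,8}, {2,6,7}, {4,5,6}.

6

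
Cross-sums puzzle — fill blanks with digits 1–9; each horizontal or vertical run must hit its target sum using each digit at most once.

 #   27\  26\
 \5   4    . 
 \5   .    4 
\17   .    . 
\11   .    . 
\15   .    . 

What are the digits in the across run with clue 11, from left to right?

17 in 2 cells must be {8,9}.
R1C2 = 5 − 4 = 1 completes the 5 across.
R2C1 = 5 − 4 = 1 completes the 5 across.
Nothing is forced directly, so branch on R3C1, whose candidates are 8 or 9. If R3C1 = 8: that forces R3C2 = 9, R5C1 = 9, after which R5C2 would have to be in {6} for the 15 across but in {5,7} for the 26 down — contradiction. So R3C1 = 9.
R3C2 = 17 − 9 = 8 completes the 17 across.
Nothing is forced directly, so branch on R4C2, whose candidates are 6 or 7. If R4C2 = 7: then R4C1 would have to be in {4} for the 11 across but in {5,6,7,8} for the 27 down — contradiction. So R4C2 = 6.
R4C1 = 11 − 6 = 5 completes the 11 across.

5, 6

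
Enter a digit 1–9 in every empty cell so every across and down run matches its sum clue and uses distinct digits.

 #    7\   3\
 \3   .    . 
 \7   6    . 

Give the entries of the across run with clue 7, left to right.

3 in 2 cells must be {1,2}.
R1C1 = 7 − 6 = 1 completes the 7 down.
R1C2 = 3 − 1 = 2 completes the 3 across.
R2C2 = 7 − 6 = 1 completes the 7 across.

6 1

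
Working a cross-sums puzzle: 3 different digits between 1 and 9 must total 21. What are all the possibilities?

3 distinct digits from 1–9 sum between 6 and 24.

{4,8,9}; {5,7,9}; {6,7,8}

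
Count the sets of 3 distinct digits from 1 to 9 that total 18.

7

3 distinct digits from 1–9 sum between 6 and 24.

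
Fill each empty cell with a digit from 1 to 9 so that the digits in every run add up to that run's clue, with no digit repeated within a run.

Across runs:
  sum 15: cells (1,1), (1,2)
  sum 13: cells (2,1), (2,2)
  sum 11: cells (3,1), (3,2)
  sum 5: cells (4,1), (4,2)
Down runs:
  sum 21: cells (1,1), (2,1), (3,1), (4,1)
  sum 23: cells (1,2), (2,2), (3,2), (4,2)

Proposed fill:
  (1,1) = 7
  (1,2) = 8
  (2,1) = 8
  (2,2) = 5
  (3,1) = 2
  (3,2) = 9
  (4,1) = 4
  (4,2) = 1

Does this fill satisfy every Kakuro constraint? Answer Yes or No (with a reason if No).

Across: 7+8=15; 8+5=13; 2+9=11; 4+1=5. Down: 7+8+2+4=21; 8+5+9+1=23. No digit repeats within any run.

Yes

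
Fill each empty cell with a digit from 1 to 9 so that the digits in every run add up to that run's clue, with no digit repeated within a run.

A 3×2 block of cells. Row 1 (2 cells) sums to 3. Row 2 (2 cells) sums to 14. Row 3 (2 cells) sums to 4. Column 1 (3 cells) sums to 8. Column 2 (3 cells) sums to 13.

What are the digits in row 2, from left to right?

3 in 2 cells must be {1,2}; 4 in 2 cells must be {1,3}.
The 14 across and the 8 down share only 5, so (2,1) = 5.
(2,2) = 14 − 5 = 9 completes the 14 across.
Given what's placed, (3,1) must be 1 to fit the 4 across and 8 down.
(3,2) = 4 − 1 = 3 completes the 4 across.
(1,1) = 8 − 6 = 2 completes the 8 down.
(1,2) = 3 − 2 = 1 completes the 3 across.

5 9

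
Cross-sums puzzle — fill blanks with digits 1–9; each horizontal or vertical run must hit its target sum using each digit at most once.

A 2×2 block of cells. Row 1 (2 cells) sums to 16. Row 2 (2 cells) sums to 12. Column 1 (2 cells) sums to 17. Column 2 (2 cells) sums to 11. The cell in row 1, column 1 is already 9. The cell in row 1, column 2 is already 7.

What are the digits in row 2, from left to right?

16 in 2 cells must be {7,9}; 17 in 2 cells must be {8,9}.
(2,1) = 17 − 9 = 8 completes the 17 down.
(2,2) = 12 − 8 = 4 completes the 12 across.

8, 4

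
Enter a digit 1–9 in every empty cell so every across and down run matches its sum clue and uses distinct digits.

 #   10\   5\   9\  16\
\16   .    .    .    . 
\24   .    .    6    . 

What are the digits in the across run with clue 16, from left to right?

2, 4, 3, 7

16 in 2 cells must be {7,9}.
R1C3 = 9 − 6 = 3 completes the 9 down.
Given what's placed, R1C4 must be 7 to fit the 16 across and 16 down.
R2C4 = 16 − 7 = 9 completes the 16 down.
Nothing is forced directly, so branch on R1C1, whose candidates are 1 or 2 or 4. If R1C1 = 1: then R1C2 would have to be in {5} for the 16 across but in {1,2,3,4} for the 5 down — contradiction. If R1C1 = 4: that forces R1C2 = 2, after which R2C1 would have to be in {1,2,4,5,7,8} for the 24 across but in {6} for the 10 down — contradiction. So R1C1 = 2.
R1C2 = 16 − 12 = 4 completes the 16 across.
R2C1 = 10 − 2 = 8 completes the 10 down.
R2C2 = 24 − 23 = 1 completes the 24 across.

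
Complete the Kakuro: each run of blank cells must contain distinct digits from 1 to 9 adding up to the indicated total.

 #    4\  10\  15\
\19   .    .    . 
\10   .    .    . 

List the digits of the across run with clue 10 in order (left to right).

4 in 2 cells must be {1,3}.
The 19 across and the 4 down share only 3, so R1C1 = 3.
R2C1 = 4 − 3 = 1 completes the 4 down.
Nothing is forced directly, so branch on R2C3, whose candidates are 6 or 7. If R2C3 = 7: then R1C3 would have to be in {7,9} for the 19 across but in {8} for the 15 down — contradiction. So R2C3 = 6.
R1C3 = 15 − 6 = 9 completes the 15 down.
R2C2 = 10 − 7 = 3 completes the 10 across.
R1C2 = 19 − 12 = 7 completes the 19 across.

1 3 6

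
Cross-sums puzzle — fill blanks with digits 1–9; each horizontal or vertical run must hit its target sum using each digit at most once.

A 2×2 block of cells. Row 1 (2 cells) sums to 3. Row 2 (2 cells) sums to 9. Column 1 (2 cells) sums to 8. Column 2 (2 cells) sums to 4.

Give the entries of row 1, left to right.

3 in 2 cells must be {1,2}; 4 in 2 cells must be {1,3}.
The 3 across and the 4 down share only 1, so (1,2) = 1.
(2,2) = 4 − 1 = 3 completes the 4 down.
(1,1) = 3 − 1 = 2 completes the 3 across.
(2,1) = 9 − 3 = 6 completes the 9 across.

2 1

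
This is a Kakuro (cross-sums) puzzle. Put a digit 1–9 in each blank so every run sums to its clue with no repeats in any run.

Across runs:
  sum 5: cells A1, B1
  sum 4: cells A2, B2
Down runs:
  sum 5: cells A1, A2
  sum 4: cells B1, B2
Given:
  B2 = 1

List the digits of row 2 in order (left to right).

3 1

4 in 2 cells must be {1,3}.
B1 = 4 − 1 = 3 completes the 4 down.
A2 = 4 − 1 = 3 completes the 4 across.
A1 = 5 − 3 = 2 completes the 5 across.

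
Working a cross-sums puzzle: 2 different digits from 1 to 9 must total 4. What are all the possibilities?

{1,3}

2 distinct digits from 1–9 sum between 3 and 17.
Only one set works: {1,3}.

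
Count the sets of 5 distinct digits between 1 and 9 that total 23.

11

5 distinct digits from 1–9 sum between 15 and 35.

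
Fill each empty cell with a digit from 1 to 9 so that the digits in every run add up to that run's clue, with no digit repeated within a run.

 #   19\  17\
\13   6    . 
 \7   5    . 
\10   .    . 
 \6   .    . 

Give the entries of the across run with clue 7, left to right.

R1C2 = 13 − 6 = 7 completes the 13 across.
R2C2 = 7 − 5 = 2 completes the 7 across.
R3C2 = 3: the only remaining digit allowed by both the 10 across and the 17 down.
R4C1 = 1: the only remaining digit allowed by both the 6 across and the 19 down.
R4C2 = 6 − 1 = 5 completes the 6 across.
R3C1 = 10 − 3 = 7 completes the 10 across.

5 2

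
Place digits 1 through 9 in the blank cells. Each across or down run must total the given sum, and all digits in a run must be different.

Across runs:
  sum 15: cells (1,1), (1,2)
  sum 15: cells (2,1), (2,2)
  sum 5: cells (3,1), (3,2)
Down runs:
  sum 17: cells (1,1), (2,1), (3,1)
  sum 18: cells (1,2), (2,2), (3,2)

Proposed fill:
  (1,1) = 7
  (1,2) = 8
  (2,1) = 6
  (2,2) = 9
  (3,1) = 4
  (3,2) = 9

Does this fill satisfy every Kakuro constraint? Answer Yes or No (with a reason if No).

No — the down run (1,2)–(3,2) sums to 26, not 18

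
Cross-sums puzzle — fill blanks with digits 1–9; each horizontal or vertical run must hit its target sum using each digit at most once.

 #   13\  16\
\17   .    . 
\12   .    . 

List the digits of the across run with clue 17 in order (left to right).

8, 9

17 in 2 cells must be {8,9}; 16 in 2 cells must be {7,9}.
The 17 across and the 16 down share only 9, so R1C2 = 9.
R2C2 = 16 − 9 = 7 completes the 16 down.
R1C1 = 17 − 9 = 8 completes the 17 across.
R2C1 = 12 − 7 = 5 completes the 12 across.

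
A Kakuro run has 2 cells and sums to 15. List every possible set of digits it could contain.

{6,9}; {7,8}

2 distinct digits from 1–9 sum between 3 and 17.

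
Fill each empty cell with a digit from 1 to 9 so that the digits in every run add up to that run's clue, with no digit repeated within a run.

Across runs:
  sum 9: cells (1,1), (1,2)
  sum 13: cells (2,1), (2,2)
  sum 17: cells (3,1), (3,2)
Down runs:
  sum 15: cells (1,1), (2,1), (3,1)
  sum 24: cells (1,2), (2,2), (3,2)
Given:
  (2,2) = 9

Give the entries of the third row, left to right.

9 8

17 in 2 cells must be {8,9}; 24 in 3 cells must be {7,8,9}.
(2,1) = 13 − 9 = 4 completes the 13 across.
(3,2) = 8: the only remaining digit allowed by both the 17 across and the 24 down.
(1,2) = 24 − 17 = 7 completes the 24 down.
(3,1) = 17 − 8 = 9 completes the 17 across.
(1,1) = 9 − 7 = 2 completes the 9 across.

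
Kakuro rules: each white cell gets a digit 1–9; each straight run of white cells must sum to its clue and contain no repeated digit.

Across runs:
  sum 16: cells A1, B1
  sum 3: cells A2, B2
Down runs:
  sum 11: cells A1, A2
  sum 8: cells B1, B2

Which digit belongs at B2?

16 in 2 cells must be {7,9}; 3 in 2 cells must be {1,2}.
The 16 across and the 8 down share only 7, so B1 = 7.
The 3 across and the 11 down share only 2, so A2 = 2.
B2 = 3 − 2 = 1 completes the 3 across.
A1 = 16 − 7 = 9 completes the 16 across.

1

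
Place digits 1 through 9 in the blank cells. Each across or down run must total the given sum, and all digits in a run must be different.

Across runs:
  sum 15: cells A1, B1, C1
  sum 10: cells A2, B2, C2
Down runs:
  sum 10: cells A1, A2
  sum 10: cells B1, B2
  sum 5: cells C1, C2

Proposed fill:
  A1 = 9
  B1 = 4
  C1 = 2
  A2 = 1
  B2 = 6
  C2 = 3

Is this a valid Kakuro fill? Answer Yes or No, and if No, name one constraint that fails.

Across: 9+4+2=15; 1+6+3=10. Down: 9+1=10; 4+6=10; 2+3=5. No digit repeats within any run.

Yes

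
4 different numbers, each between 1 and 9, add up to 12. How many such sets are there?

2

4 distinct digits from 1–9 sum between 10 and 30.
Enumerating: {1,2,3,6}, {1,2,4,5}.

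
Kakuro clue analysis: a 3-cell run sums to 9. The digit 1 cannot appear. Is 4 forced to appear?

The only way to make 9 from 3 distinct digits under that restriction is {2,3,4}, which contains 4.

Yes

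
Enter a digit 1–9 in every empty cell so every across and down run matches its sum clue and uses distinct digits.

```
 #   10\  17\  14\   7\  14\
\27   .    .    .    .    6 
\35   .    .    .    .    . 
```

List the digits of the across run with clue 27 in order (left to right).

3 8 9 1 6

35 in 5 cells must be {5,6,7,8,9}; 17 in 2 cells must be {8,9}.
R2C5 = 14 − 6 = 8 completes the 14 down.
Given what's placed, R2C2 must be 9 to fit the 35 across and 17 down.
R1C2 = 17 − 9 = 8 completes the 17 down.
No cell is forced outright now. R2C3 can only be 5 or 6 (the digits allowed by both its 35 across and its 14 down). If R2C3 = 6: then R1C3 would have to be in {1,2,3,4,5,7,9} for the 27 across but in {8} for the 14 down — contradiction. So R2C3 = 5.
R1C3 = 14 − 5 = 9 completes the 14 down.
Given what's placed, R2C4 must be 6 to fit the 35 across and 7 down.
R1C4 = 7 − 6 = 1 completes the 7 down.
R2C1 = 35 − 28 = 7 completes the 35 across.
R1C1 = 27 − 24 = 3 completes the 27 across.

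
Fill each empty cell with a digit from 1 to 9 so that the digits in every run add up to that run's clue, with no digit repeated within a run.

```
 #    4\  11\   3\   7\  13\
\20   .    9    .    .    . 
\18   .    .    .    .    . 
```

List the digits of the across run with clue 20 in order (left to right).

1 9 2 3 5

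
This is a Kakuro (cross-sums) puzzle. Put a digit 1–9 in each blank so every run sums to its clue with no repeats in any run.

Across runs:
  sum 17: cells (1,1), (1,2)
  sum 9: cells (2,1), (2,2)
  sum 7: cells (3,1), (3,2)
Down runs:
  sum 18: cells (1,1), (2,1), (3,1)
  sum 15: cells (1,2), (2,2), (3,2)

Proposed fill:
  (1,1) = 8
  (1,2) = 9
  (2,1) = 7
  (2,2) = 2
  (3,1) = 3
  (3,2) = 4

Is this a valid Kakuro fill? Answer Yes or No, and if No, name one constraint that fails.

Across: 8+9=17; 7+2=9; 3+4=7. Down: 8+7+3=18; 9+2+4=15. No digit repeats within any run.

Yes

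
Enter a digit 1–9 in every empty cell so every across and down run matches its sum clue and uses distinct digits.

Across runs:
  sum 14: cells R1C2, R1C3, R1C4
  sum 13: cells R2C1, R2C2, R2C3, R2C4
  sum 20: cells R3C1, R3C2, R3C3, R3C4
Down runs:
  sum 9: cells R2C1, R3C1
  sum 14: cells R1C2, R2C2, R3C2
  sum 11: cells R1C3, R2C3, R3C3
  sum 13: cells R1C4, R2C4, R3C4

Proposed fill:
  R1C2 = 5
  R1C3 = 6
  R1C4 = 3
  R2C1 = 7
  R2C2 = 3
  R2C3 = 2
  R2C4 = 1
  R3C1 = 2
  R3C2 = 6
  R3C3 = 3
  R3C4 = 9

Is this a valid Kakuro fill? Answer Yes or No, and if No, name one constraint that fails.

Across: 5+6+3=14; 7+3+2+1=13; 2+6+3+9=20. Down: 7+2=9; 5+3+6=14; 6+2+3=11; 3+1+9=13. No digit repeats within any run.

Yes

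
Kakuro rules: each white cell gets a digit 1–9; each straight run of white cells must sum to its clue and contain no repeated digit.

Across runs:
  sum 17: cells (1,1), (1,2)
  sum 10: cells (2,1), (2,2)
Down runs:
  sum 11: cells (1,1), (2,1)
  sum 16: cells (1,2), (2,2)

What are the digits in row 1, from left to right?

17 in 2 cells must be {8,9}; 16 in 2 cells must be {7,9}.
The 17 across and the 16 down share only 9, so (1,2) = 9.
(2,2) = 16 − 9 = 7 completes the 16 down.
(1,1) = 17 − 9 = 8 completes the 17 across.
(2,1) = 10 − 7 = 3 completes the 10 across.

8, 9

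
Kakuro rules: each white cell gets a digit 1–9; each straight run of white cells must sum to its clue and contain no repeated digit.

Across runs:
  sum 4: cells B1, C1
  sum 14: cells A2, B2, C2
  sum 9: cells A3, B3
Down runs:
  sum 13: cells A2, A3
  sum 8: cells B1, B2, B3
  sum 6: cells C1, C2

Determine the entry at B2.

4 in 2 cells must be {1,3}.
The 4 across and the 6 down share only 1, so C1 = 1.
C2 = 6 − 1 = 5 completes the 6 down.
B1 = 4 − 1 = 3 completes the 4 across.
B2 = 1: the only remaining digit allowed by both the 14 across and the 8 down.
B3 = 8 − 4 = 4 completes the 8 down.
A2 = 14 − 6 = 8 completes the 14 across.
A3 = 9 − 4 = 5 completes the 9 across.

1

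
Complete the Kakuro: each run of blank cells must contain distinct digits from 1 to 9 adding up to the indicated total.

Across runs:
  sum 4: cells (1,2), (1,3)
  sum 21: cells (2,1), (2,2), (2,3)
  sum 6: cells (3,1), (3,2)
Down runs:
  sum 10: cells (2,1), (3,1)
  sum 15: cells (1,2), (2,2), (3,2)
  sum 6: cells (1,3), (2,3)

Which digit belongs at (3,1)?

4 in 2 cells must be {1,3}.
The 4 across and the 6 down share only 1, so (1,3) = 1.
(2,3) = 6 − 1 = 5 completes the 6 down.
(1,2) = 4 − 1 = 3 completes the 4 across.
(2,2) = 7: the only remaining digit allowed by both the 21 across and the 15 down.
(3,2) = 15 − 10 = 5 completes the 15 down.
(2,1) = 21 − 12 = 9 completes the 21 across.
(3,1) = 6 − 5 = 1 completes the 6 across.

1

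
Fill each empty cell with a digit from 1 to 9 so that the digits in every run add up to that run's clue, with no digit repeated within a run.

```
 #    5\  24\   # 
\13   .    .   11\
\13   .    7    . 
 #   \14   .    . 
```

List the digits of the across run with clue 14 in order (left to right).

8, 6

24 in 3 cells must be {7,8,9}.
The 13 across and the 5 down share only 4, so R1C1 = 4.
R1C2 = 13 − 4 = 9 completes the 13 across.
R2C1 = 5 − 4 = 1 completes the 5 down.
R2C3 = 13 − 8 = 5 completes the 13 across.
R3C2 = 24 − 16 = 8 completes the 24 down.
R3C3 = 14 − 8 = 6 completes the 14 across.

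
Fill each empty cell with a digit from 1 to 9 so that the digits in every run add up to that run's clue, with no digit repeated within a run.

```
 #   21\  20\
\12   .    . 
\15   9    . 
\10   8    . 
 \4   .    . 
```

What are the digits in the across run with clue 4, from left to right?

4 in 2 cells must be {1,3}.
Given what's placed, R1C1 must be 3 to fit the 12 across and 21 down.
R1C2 = 12 − 3 = 9 completes the 12 across.
R2C2 = 15 − 9 = 6 completes the 15 across.
R3C2 = 10 − 8 = 2 completes the 10 across.
R4C1 = 21 − 20 = 1 completes the 21 down.
R4C2 = 4 − 1 = 3 completes the 4 across.

1 3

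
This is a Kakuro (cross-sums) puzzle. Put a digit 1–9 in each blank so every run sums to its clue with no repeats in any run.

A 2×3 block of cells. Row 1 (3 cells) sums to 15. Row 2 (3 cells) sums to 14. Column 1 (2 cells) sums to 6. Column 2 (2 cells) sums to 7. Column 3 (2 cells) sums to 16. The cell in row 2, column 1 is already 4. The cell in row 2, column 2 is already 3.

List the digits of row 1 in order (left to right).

16 in 2 cells must be {7,9}.
(1,1) = 6 − 4 = 2 completes the 6 down.
(1,2) = 7 − 3 = 4 completes the 7 down.
(1,3) = 15 − 6 = 9 completes the 15 across.
(2,3) = 14 − 7 = 7 completes the 14 across.

2 4 9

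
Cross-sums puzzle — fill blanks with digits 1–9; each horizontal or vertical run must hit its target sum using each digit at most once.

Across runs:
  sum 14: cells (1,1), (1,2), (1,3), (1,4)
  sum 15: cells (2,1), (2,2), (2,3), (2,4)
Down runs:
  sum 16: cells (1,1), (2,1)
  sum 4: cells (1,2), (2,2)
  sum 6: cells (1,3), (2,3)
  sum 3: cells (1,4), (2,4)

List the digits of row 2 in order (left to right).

16 in 2 cells must be {7,9}; 4 in 2 cells must be {1,3}; 3 in 2 cells must be {1,2}.
Only 7 fits (1,1) under both its across sum 14 and down sum 16.
Given what's placed, (1,2) must be 1 to fit the 14 across and 4 down.
(1,4) = 2: the only remaining digit allowed by both the 14 across and the 3 down.
(2,1) = 16 − 7 = 9 completes the 16 down.
(2,2) = 4 − 1 = 3 completes the 4 down.
(2,4) = 3 − 2 = 1 completes the 3 down.
(1,3) = 14 − 10 = 4 completes the 14 across.
(2,3) = 15 − 13 = 2 completes the 15 across.

9 3 2 1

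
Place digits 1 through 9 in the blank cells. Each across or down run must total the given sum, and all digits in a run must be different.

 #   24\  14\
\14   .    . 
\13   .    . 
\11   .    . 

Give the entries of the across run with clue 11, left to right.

8, 3

24 in 3 cells must be {7,8,9}.
Nothing is forced directly, so branch on R2C1, whose candidates are 7 or 8 or 9. If R2C1 = 8: that forces R1C1 = 9, R1C2 = 5, after which R2C2 would have to be in {5} for the 13 across but in {1,2,3,6,7,8} for the 14 down — contradiction. If R2C1 = 9: that forces R1C1 = 8, R1C2 = 6, after which R2C2 would have to be in {4} for the 13 across but in {1,3,5,7} for the 14 down — contradiction. So R2C1 = 7.
R2C2 = 13 − 7 = 6 completes the 13 across.
Given what's placed, R1C2 must be 5 to fit the 14 across and 14 down.
R3C2 = 14 − 11 = 3 completes the 14 down.
R1C1 = 14 − 5 = 9 completes the 14 across.
R3C1 = 11 − 3 = 8 completes the 11 across.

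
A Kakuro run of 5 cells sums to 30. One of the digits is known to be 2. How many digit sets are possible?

2

5 distinct digits from 1–9 sum between 15 and 35.
Keeping only sets containing 2.
Enumerating: {2,4,7,8,9}, {2,5,6,8,9}.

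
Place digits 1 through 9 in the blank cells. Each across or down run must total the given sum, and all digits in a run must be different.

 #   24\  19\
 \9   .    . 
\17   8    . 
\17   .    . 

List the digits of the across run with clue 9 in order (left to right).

7, 2

17 in 2 cells must be {8,9}; 24 in 3 cells must be {7,8,9}.
Given what's placed, R1C1 must be 7 to fit the 9 across and 24 down.
R1C2 = 9 − 7 = 2 completes the 9 across.
R2C2 = 17 − 8 = 9 completes the 17 across.
R3C1 = 24 − 15 = 9 completes the 24 down.
R3C2 = 17 − 9 = 8 completes the 17 across.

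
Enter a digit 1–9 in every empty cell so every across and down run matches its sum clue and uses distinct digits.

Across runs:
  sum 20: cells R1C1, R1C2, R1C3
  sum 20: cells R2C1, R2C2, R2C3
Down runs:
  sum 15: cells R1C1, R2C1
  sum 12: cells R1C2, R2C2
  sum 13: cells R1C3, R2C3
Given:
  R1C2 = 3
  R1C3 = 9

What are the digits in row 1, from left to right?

R1C1 = 20 − 12 = 8 completes the 20 across.
R2C1 = 15 − 8 = 7 completes the 15 down.
R2C2 = 12 − 3 = 9 completes the 12 down.
R2C3 = 20 − 16 = 4 completes the 20 across.

8 3 9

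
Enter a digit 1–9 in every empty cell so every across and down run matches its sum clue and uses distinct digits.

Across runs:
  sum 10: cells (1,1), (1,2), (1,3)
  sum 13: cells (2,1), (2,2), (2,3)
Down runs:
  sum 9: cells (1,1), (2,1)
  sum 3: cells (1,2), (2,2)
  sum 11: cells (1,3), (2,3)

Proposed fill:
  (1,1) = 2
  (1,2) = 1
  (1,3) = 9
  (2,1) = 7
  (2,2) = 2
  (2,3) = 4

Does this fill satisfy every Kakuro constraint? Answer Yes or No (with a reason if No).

No — the down run (1,3)–(2,3) sums to 13, not 11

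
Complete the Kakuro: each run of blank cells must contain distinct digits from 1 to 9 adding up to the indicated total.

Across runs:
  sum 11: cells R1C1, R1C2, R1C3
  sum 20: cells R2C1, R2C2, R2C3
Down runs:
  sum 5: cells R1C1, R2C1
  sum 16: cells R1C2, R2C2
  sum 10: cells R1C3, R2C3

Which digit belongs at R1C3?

16 in 2 cells must be {7,9}.
The 11 across and the 16 down share only 7, so R1C2 = 7.
R2C2 = 16 − 7 = 9 completes the 16 down.
Nothing is forced directly, so branch on R2C1, whose candidates are 3 or 4. If R2C1 = 3: then R1C1 would have to be in {1,3} for the 11 across but in {2} for the 5 down — contradiction. So R2C1 = 4.
R1C1 = 5 − 4 = 1 completes the 5 down.
R1C3 = 11 − 8 = 3 completes the 11 across.
R2C3 = 20 − 13 = 7 completes the 20 across.

3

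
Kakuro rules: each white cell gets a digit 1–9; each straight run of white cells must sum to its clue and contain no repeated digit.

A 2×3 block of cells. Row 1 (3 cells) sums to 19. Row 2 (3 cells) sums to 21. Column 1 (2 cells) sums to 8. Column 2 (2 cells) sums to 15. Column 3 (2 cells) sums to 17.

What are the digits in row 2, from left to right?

6 7 8

17 in 2 cells must be {8,9}.
Nothing is forced directly, so branch on (2,1), whose candidates are 5 or 6 or 7. If (2,1) = 5: that forces (1,1) = 3, (1,3) = 9, after which (2,3) would have to be in {7,9} for the 21 across but in {8} for the 17 down — contradiction. If (2,1) = 7: then (1,1) would have to be in {2,3,4,5,6,7,8,9} for the 19 across but in {1} for the 8 down — contradiction. So (2,1) = 6.
(1,1) = 8 − 6 = 2 completes the 8 down.
Given what's placed, (2,3) must be 8 to fit the 21 across and 17 down.
(1,3) = 17 − 8 = 9 completes the 17 down.
(2,2) = 21 − 14 = 7 completes the 21 across.
(1,2) = 19 − 11 = 8 completes the 19 across.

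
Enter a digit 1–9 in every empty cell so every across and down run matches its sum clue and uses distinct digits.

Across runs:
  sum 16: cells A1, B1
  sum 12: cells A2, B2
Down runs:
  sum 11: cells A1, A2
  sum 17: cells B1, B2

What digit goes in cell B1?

16 in 2 cells must be {7,9}; 17 in 2 cells must be {8,9}.
The 16 across and the 17 down share only 9, so B1 = 9.
B2 = 17 − 9 = 8 completes the 17 down.
A1 = 16 − 9 = 7 completes the 16 across.
A2 = 12 − 8 = 4 completes the 12 across.

9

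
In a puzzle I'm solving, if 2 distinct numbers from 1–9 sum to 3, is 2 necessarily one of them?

Yes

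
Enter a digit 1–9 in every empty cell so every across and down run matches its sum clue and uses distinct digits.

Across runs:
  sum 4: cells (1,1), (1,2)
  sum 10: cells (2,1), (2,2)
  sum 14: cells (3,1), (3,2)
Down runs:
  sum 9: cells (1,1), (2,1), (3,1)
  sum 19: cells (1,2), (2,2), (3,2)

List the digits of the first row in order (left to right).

1 3

4 in 2 cells must be {1,3}.
The 4 across and the 19 down share only 3, so (1,2) = 3.
Given what's placed, (3,2) must be 9 to fit the 14 across and 19 down.
(1,1) = 4 − 3 = 1 completes the 4 across.
(2,2) = 19 − 12 = 7 completes the 19 down.
(3,1) = 14 − 9 = 5 completes the 14 across.
(2,1) = 10 − 7 = 3 completes the 10 across.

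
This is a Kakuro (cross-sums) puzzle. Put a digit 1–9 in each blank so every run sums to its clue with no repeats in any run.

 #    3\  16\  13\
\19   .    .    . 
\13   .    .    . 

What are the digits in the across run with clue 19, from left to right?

3 in 2 cells must be {1,2}; 16 in 2 cells must be {7,9}.
The 19 across and the 3 down share only 2, so R1C1 = 2.
Given what's placed, R1C2 must be 9 to fit the 19 across and 16 down.
R1C3 = 19 − 11 = 8 completes the 19 across.
R2C1 = 3 − 2 = 1 completes the 3 down.
R2C2 = 16 − 9 = 7 completes the 16 down.
R2C3 = 13 − 8 = 5 completes the 13 across.

2, 9, 8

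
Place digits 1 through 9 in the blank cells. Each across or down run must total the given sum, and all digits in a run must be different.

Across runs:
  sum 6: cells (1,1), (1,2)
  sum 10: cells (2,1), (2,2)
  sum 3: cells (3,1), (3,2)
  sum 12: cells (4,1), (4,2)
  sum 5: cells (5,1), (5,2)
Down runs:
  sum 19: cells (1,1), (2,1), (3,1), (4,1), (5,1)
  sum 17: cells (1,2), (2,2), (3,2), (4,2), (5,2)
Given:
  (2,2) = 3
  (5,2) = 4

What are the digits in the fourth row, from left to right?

3 in 2 cells must be {1,2}.
(2,1) = 10 − 3 = 7 completes the 10 across.
Given what's placed, (4,2) must be 7 to fit the 12 across and 17 down.
(5,1) = 5 − 4 = 1 completes the 5 across.
(3,1) = 2: the only remaining digit allowed by both the 3 across and the 19 down.
(3,2) = 3 − 2 = 1 completes the 3 across.
(4,1) = 12 − 7 = 5 completes the 12 across.

5 7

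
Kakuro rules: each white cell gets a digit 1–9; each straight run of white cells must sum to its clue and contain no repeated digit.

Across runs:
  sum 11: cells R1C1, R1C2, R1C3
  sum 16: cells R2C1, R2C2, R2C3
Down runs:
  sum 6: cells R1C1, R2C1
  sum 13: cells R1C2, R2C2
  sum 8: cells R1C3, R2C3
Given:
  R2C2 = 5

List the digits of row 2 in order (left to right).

R1C2 = 13 − 5 = 8 completes the 13 down.
Nothing is forced directly, so branch on R2C1, whose candidates are 2 or 4. If R2C1 = 2: then R1C1 would have to be in {1,2} for the 11 across but in {4} for the 6 down — contradiction. So R2C1 = 4.
R1C1 = 6 − 4 = 2 completes the 6 down.
R1C3 = 11 − 10 = 1 completes the 11 across.
R2C3 = 16 − 9 = 7 completes the 16 across.

4 5 7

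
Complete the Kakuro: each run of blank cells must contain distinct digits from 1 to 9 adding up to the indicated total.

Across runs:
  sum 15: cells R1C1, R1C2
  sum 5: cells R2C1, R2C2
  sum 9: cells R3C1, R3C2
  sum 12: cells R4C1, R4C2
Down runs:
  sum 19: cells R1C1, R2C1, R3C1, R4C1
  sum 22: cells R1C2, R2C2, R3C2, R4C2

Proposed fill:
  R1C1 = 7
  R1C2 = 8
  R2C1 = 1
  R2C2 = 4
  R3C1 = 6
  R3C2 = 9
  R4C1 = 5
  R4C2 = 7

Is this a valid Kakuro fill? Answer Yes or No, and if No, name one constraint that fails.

No — the down run R1C2–R4C2 sums to 28, not 22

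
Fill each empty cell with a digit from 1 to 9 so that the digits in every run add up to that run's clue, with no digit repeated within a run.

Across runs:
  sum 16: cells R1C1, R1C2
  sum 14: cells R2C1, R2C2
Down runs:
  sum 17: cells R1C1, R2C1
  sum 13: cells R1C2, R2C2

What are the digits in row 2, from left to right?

8 6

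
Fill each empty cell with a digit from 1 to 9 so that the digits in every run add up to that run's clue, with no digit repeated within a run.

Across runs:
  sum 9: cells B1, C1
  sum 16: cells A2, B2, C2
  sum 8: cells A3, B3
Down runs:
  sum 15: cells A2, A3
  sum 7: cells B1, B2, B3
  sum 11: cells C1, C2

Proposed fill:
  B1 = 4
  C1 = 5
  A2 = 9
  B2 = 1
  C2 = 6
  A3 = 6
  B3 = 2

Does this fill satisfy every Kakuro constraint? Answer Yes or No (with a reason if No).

Across: 4+5=9; 9+1+6=16; 6+2=8. Down: 9+6=15; 4+1+2=7; 5+6=11. No digit repeats within any run.

Yes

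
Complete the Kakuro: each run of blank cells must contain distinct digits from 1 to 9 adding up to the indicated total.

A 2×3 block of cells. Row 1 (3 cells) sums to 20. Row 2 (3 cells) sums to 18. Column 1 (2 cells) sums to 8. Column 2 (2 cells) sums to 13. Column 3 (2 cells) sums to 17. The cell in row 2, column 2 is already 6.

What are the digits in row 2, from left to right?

3 6 9

17 in 2 cells must be {8,9}.
(1,2) = 13 − 6 = 7 completes the 13 down.
Given what's placed, (1,1) must be 5 to fit the 20 across and 8 down.
(1,3) = 20 − 12 = 8 completes the 20 across.
(2,1) = 8 − 5 = 3 completes the 8 down.
(2,3) = 18 − 9 = 9 completes the 18 across.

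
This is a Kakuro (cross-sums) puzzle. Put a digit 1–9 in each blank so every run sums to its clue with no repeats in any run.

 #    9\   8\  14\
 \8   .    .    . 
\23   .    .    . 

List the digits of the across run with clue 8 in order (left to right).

1, 2, 5

23 in 3 cells must be {6,8,9}.
The 8 across and the 14 down share only 5, so R1C3 = 5.
The 23 across and the 8 down share only 6, so R2C2 = 6.
R2C3 = 14 − 5 = 9 completes the 14 down.
R1C2 = 8 − 6 = 2 completes the 8 down.
R2C1 = 23 − 15 = 8 completes the 23 across.
R1C1 = 8 − 7 = 1 completes the 8 across.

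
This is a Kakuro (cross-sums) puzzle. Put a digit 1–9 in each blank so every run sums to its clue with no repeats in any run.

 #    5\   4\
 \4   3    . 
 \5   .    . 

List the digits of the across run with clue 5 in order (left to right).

2 3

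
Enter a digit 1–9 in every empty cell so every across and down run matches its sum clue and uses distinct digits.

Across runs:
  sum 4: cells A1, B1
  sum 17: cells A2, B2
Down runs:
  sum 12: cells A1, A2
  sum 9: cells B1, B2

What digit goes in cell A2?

9

4 in 2 cells must be {1,3}; 17 in 2 cells must be {8,9}.
The 4 across and the 12 down share only 3, so A1 = 3.
B1 = 4 − 3 = 1 completes the 4 across.
A2 = 12 − 3 = 9 completes the 12 down.
B2 = 17 − 9 = 8 completes the 17 across.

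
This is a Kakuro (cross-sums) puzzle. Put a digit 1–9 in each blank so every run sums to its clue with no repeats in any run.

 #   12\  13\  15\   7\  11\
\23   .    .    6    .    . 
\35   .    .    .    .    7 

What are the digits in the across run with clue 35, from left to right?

35 in 5 cells must be {5,6,7,8,9}.
R1C5 = 11 − 7 = 4 completes the 11 down.
R2C3 = 15 − 6 = 9 completes the 15 down.
Nothing is forced directly, so branch on R2C1, whose candidates are 5 or 8. If R2C1 = 8: then R1C1 would have to be in {1,2,3,5,7,8,9} for the 23 across but in {4} for the 12 down — contradiction. So R2C1 = 5.
R1C1 = 12 − 5 = 7 completes the 12 down.
Given what's placed, R1C2 must be 5 to fit the 23 across and 13 down.
R1C4 = 23 − 22 = 1 completes the 23 across.
R2C2 = 13 − 5 = 8 completes the 13 down.
R2C4 = 35 − 29 = 6 completes the 35 across.

5 8 9 6 7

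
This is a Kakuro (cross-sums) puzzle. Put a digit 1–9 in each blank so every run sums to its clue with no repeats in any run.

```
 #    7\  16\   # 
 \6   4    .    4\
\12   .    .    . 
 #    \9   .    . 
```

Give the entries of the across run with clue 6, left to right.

4, 2

4 in 2 cells must be {1,3}.
R1C2 = 6 − 4 = 2 completes the 6 across.
R2C1 = 7 − 4 = 3 completes the 7 down.
Given what's placed, R2C3 must be 1 to fit the 12 across and 4 down.
R3C3 = 4 − 1 = 3 completes the 4 down.
R2C2 = 12 − 4 = 8 completes the 12 across.
R3C2 = 9 − 3 = 6 completes the 9 across.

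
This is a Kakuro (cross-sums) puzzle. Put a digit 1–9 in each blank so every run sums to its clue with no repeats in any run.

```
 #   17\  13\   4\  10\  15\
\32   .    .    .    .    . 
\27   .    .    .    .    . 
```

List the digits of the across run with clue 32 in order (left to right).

8, 5, 3, 7, 9

17 in 2 cells must be {8,9}; 4 in 2 cells must be {1,3}.
Only 3 fits R1C3 under both its across sum 32 and down sum 4.
R2C3 = 4 − 3 = 1 completes the 4 down.
Nothing is forced directly, so branch on R1C4, whose candidates are 7 or 8 or 9. If R1C4 = 8: that forces R1C1 = 9, R1C5 = 7, R2C1 = 8, R2C4 = 2, after which R2C5 would have to be in {7,9} for the 27 across but in {8} for the 15 down — contradiction. If R1C4 = 9: that forces R1C1 = 8, R1C5 = 7, R2C1 = 9, after which R2C4 would have to be in {2,3,4,5,6,7,8} for the 27 across but in {1} for the 10 down — contradiction. So R1C4 = 7.
R2C4 = 10 − 7 = 3 completes the 10 down.
No cell is forced outright now. R1C1 can only be 8 or 9 (the digits allowed by both its 32 across and its 17 down). If R1C1 = 9: that forces R1C5 = 8, R2C1 = 8, after which R2C5 would have to be in {6,9} for the 27 across but in {7} for the 15 down — contradiction. So R1C1 = 8.
Given what's placed, R1C5 must be 9 to fit the 32 across and 15 down.
R2C1 = 17 − 8 = 9 completes the 17 down.
R2C5 = 15 − 9 = 6 completes the 15 down.
R1C2 = 32 − 27 = 5 completes the 32 across.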